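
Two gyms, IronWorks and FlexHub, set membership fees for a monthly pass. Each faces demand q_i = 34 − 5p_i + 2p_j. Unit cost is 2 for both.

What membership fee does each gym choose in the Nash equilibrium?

IronWorks's profit: π = (p_{IronWorks} − 2)(34 − 5p_{IronWorks} + 2p_{FlexHub}).
∂π/∂p_{IronWorks} = 44 − 10p_{IronWorks} + 2p_{FlexHub} = 0 ⇒ p_{IronWorks} = 4.4 + 0.2p_{FlexHub}.
Setting p_{IronWorks} = p_{FlexHub} in the reaction function: p_{IronWorks} = 4.4 + 0.2p_{IronWorks}, so p_{IronWorks} = 4.4 / 0.8 = 5.5.

5.5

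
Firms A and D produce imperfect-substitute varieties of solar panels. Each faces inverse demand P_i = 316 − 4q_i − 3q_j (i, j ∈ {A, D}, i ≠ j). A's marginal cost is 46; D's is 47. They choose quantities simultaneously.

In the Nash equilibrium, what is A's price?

Firm A's profit: π = q_A(316 − 4q_A − 3q_D) − 46q_A.
∂π/∂q_A = 270 − 8q_A − 3q_D = 0 ⇒ q_A = 33.75 − 0.375q_D.
Similarly q_D = 33.625 − 0.375q_A.
Solving the two reaction functions simultaneously: (1 − (−0.375)(−0.375))q_A = 33.75 − 0.375·33.625, so (55/64)q_A = 1353/64 and q_A = 24.6.
Then q_D = 33.625 − 0.375·24.6 = 24.4.
P_A = 316 − 4·24.6 − 3·24.4 = 144.4.

144.4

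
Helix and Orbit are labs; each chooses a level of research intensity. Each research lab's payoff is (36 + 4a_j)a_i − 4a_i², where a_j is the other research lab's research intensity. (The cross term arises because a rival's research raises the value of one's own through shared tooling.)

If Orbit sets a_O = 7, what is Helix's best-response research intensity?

8

Helix's payoff is (36 + 4a_O)a_H − 4a_H².
∂π/∂a_H = 36 + 4a_O − 8a_H = 0, so a_H = 4.5 + 0.5a_O.
At a_O = 7: a_H = 4.5 + 0.5·7 = 8.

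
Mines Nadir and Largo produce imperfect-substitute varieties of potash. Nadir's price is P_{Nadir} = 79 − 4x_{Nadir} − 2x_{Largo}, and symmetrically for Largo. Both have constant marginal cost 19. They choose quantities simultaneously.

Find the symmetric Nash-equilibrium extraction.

Mine Nadir's profit: π = x_{Nadir}(79 − 4x_{Nadir} − 2x_{Largo}) − 19x_{Nadir}.
∂π/∂x_{Nadir} = 60 − 8x_{Nadir} − 2x_{Largo} = 0 ⇒ x_{Nadir} = 7.5 − 0.25x_{Largo}.
The game is symmetric, so in equilibrium x_{Largo} = x_{Nadir}: the reaction function gives 1.25x_{Nadir} = 7.5, hence x_{Nadir} = 6.

6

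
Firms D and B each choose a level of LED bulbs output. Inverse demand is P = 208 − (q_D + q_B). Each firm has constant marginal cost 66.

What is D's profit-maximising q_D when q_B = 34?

Firm D's profit: π = q_D(208 − (q_D + q_B)) − 66q_D.
∂π/∂q_D = 142 − 2q_D − q_B = 0, so q_D = 71 − 0.5q_B.
At q_B = 34: q_D = 71 − 0.5·34 = 54.

54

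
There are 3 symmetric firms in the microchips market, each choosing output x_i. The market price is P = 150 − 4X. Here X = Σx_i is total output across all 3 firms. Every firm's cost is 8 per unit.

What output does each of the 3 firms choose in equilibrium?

8.875

A representative firm's profit is π_i = x_i(150 − 4X) − 8x_i, with X = x_i + Σ_{j≠i} x_j.
First-order condition: 142 − 8x_i − 4Σ_{j≠i} x_j = 0.
In a symmetric equilibrium every firm chooses the same x, so Σ_{j≠i} x_j = 2x. The condition becomes 142 − 16x = 0, giving x = 142/16 = 8.875.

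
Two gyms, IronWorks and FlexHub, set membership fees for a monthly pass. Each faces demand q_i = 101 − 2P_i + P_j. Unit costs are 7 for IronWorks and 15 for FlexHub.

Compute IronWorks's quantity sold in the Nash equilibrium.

64.8

IronWorks's profit: π = (P_{IronWorks} − 7)(101 − 2P_{IronWorks} + P_{FlexHub}).
∂π/∂P_{IronWorks} = 115 − 4P_{IronWorks} + P_{FlexHub} = 0 ⇒ P_{IronWorks} = 28.75 + 0.25P_{FlexHub}.
Similarly P_{FlexHub} = 32.75 + 0.25P_{IronWorks}.
Plugging P_{FlexHub} into IronWorks's best response: P_{IronWorks} = 28.75 + 0.25(32.75 + 0.25P_{IronWorks}) ⇒ 0.9375P_{IronWorks} = 36.9375, so P_{IronWorks} = 39.4.
Then P_{FlexHub} = 32.75 + 0.25·39.4 = 42.6.
q_{IronWorks} = 101 − 2·39.4 + 42.6 = 64.8.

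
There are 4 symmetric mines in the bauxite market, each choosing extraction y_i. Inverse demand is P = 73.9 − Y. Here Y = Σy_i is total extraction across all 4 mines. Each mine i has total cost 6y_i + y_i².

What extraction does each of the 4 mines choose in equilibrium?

9.7

A representative mine's profit is π_i = y_i(73.9 − Y) − 6y_i − y_i², with Y = y_i + Σ_{j≠i} y_j.
First-order condition: 67.9 − 4y_i − Σ_{j≠i} y_j = 0.
Imposing symmetry (y_j = y for all j) turns Σ_{j≠i} y_j into 3y, so 67.9 = 7y and y = 9.7.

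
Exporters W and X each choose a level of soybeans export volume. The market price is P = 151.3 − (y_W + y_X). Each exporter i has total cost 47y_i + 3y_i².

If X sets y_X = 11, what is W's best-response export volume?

Exporter W's profit: π = y_W(151.3 − (y_W + y_X)) − 47y_W − 3y_W².
∂π/∂y_W = 104.3 − 8y_W − y_X = 0, so y_W = 13.0375 − 0.125y_X.
At y_X = 11: y_W = 13.0375 − 0.125·11 = 11.6625.

11.6625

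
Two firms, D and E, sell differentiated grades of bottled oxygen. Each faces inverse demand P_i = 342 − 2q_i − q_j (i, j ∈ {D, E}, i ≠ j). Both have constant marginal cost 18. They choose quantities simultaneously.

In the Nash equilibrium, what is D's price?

147.6

Firm D's profit: π = q_D(342 − 2q_D − q_E) − 18q_D.
∂π/∂q_D = 324 − 4q_D − q_E = 0 ⇒ q_D = 81 − 0.25q_E.
The game is symmetric, so in equilibrium q_E = q_D: the reaction function gives 1.25q_D = 81, hence q_D = 64.8.
P_D = 342 − 2·64.8 − 64.8 = 147.6.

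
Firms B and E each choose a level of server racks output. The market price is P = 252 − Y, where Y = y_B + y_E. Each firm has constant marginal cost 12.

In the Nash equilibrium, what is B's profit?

Firm B's profit: π = y_B(252 − (y_B + y_E)) − 12y_B.
∂π/∂y_B = 240 − 2y_B − y_E = 0, so y_B = 120 − 0.5y_E.
Setting y_B = y_E in the reaction function: y_B = 120 − 0.5y_B, so y_B = 120 / 1.5 = 80.
Price P = 252 − 160 = 92.
B's profit: (92 − 12)·80 = 6400.

6400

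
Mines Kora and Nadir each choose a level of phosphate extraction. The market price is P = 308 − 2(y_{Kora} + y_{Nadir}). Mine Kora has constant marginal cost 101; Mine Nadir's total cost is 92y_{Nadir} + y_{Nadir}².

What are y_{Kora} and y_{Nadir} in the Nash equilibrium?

Mine Kora's profit: π = y_{Kora}(308 − 2(y_{Kora} + y_{Nadir})) − 101y_{Kora}.
∂π/∂y_{Kora} = 207 − 4y_{Kora} − 2y_{Nadir} = 0, so y_{Kora} = 51.75 − 0.5y_{Nadir}.
For Nadir: ∂π/∂y_{Nadir} = 216 − 6y_{Nadir} − 2y_{Kora} = 0 ⇒ y_{Nadir} = 36 − (1/3)y_{Kora}.
Solving the two reaction functions simultaneously: (1 − (−0.5)(−1/3))y_{Kora} = 51.75 − 0.5·36, so (5/6)y_{Kora} = 33.75 and y_{Kora} = 40.5.
Then y_{Nadir} = 36 − (1/3)·40.5 = 22.5.

40.5, 22.5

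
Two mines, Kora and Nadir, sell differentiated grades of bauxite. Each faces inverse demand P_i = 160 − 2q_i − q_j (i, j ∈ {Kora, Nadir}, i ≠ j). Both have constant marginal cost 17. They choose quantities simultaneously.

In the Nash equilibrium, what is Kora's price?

74.2

Mine Kora's profit: π = q_{Kora}(160 − 2q_{Kora} − q_{Nadir}) − 17q_{Kora}.
∂π/∂q_{Kora} = 143 − 4q_{Kora} − q_{Nadir} = 0 ⇒ q_{Kora} = 35.75 − 0.25q_{Nadir}.
Setting q_{Kora} = q_{Nadir} in the reaction function: q_{Kora} = 35.75 − 0.25q_{Kora}, so q_{Kora} = 35.75 / 1.25 = 28.6.
P_{Kora} = 160 − 2·28.6 − 28.6 = 74.2.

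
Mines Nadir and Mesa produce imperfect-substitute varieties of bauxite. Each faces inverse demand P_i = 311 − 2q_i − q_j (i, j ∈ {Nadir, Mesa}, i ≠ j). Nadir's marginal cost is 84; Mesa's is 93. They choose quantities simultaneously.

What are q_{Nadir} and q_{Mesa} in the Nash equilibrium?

Mine Nadir's profit: π = q_{Nadir}(311 − 2q_{Nadir} − q_{Mesa}) − 84q_{Nadir}.
∂π/∂q_{Nadir} = 227 − 4q_{Nadir} − q_{Mesa} = 0 ⇒ q_{Nadir} = 56.75 − 0.25q_{Mesa}.
Similarly q_{Mesa} = 54.5 − 0.25q_{Nadir}.
Solving the two reaction functions simultaneously: (1 − (−0.25)(−0.25))q_{Nadir} = 56.75 − 0.25·54.5, so 0.9375q_{Nadir} = 43.125 and q_{Nadir} = 46.
Then q_{Mesa} = 54.5 − 0.25·46 = 43.

46, 43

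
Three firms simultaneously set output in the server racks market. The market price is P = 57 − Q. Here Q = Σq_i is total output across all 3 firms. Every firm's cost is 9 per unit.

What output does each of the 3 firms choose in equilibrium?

12

A representative firm's profit is π_i = q_i(57 − Q) − 9q_i, with Q = q_i + Σ_{j≠i} q_j.
First-order condition: 48 − 2q_i − Σ_{j≠i} q_j = 0.
In a symmetric equilibrium every firm chooses the same q, so Σ_{j≠i} q_j = 2q. The condition becomes 48 − 4q = 0, giving q = 48/4 = 12.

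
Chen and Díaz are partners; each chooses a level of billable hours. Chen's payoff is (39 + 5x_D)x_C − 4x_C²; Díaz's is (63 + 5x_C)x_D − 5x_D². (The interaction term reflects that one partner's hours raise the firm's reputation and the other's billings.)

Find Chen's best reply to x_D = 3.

Expanding Chen's payoff: 39x_C + 5x_Dx_C − 4x_C².
∂π/∂x_C = 39 + 5x_D − 8x_C = 0, so x_C = 4.875 + 0.625x_D.
At x_D = 3: x_C = 4.875 + 0.625·3 = 6.75.

6.75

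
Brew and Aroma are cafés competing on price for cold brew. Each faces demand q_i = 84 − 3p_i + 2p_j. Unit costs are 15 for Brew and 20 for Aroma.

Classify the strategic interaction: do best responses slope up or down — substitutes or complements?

Brew's profit: π = (p_{Brew} − 15)(84 − 3p_{Brew} + 2p_{Aroma}).
∂π/∂p_{Brew} = 129 − 6p_{Brew} + 2p_{Aroma} = 0 ⇒ p_{Brew} = 21.5 + (1/3)p_{Aroma}.
The best-response slope dp_{Brew}/dp_{Aroma} = 1/3 > 0: the reaction function is upward-sloping, so the choices are strategic complements.

strategic complements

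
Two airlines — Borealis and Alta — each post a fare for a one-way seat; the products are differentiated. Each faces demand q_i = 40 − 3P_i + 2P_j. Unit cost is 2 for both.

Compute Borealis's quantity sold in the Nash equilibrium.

Borealis's profit: π = (P_{Borealis} − 2)(40 − 3P_{Borealis} + 2P_{Alta}).
∂π/∂P_{Borealis} = 46 − 6P_{Borealis} + 2P_{Alta} = 0 ⇒ P_{Borealis} = 23/3 + (1/3)P_{Alta}.
The game is symmetric, so in equilibrium P_{Alta} = P_{Borealis}: the reaction function gives (2/3)P_{Borealis} = 23/3, hence P_{Borealis} = 11.5.
q_{Borealis} = 40 − 3·11.5 + 2·11.5 = 28.5.

28.5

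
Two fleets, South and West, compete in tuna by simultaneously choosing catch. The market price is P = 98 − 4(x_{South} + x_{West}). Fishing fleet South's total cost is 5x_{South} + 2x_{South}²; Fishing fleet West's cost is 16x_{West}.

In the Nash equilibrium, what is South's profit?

Fishing fleet South's profit: π = x_{South}(98 − 4(x_{South} + x_{West})) − 5x_{South} − 2x_{South}².
∂π/∂x_{South} = 93 − 12x_{South} − 4x_{West} = 0, so x_{South} = 7.75 − (1/3)x_{West}.
For West: ∂π/∂x_{West} = 82 − 8x_{West} − 4x_{South} = 0 ⇒ x_{West} = 10.25 − 0.5x_{South}.
Plugging x_{West} into South's best response: x_{South} = 7.75 − (1/3)(10.25 − 0.5x_{South}) ⇒ (5/6)x_{South} = 13/3, so x_{South} = 5.2.
Then x_{West} = 10.25 − 0.5·5.2 = 7.65.
Price P = 98 − 4·12.85 = 46.6.
South's profit: (46.6 − 5)·5.2 − 2(5.2)² = 162.24.

162.24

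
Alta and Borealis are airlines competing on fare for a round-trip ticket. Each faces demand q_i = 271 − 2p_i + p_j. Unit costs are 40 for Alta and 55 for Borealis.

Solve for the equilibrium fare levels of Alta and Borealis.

119, 125

Alta's profit: π = (p_{Alta} − 40)(271 − 2p_{Alta} + p_{Borealis}).
∂π/∂p_{Alta} = 351 − 4p_{Alta} + p_{Borealis} = 0 ⇒ p_{Alta} = 87.75 + 0.25p_{Borealis}.
Similarly p_{Borealis} = 95.25 + 0.25p_{Alta}.
Substituting the second reaction function into the first: p_{Alta} = 87.75 + 0.25(95.25 + 0.25p_{Alta}), which gives 0.9375p_{Alta} = 111.5625 ⇒ p_{Alta} = 119.
Then p_{Borealis} = 95.25 + 0.25·119 = 125.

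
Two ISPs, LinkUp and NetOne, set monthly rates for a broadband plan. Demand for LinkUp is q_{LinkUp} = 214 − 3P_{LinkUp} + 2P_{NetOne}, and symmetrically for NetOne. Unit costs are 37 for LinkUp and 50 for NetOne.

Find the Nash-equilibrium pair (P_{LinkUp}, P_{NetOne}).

LinkUp's profit: π = (P_{LinkUp} − 37)(214 − 3P_{LinkUp} + 2P_{NetOne}).
∂π/∂P_{LinkUp} = 325 − 6P_{LinkUp} + 2P_{NetOne} = 0 ⇒ P_{LinkUp} = 325/6 + (1/3)P_{NetOne}.
Similarly P_{NetOne} = 182/3 + (1/3)P_{LinkUp}.
Plugging P_{NetOne} into LinkUp's best response: P_{LinkUp} = 325/6 + (1/3)(182/3 + (1/3)P_{LinkUp}) ⇒ (8/9)P_{LinkUp} = 1339/18, so P_{LinkUp} = 83.6875.
Then P_{NetOne} = 182/3 + (1/3)·83.6875 = 88.5625.

83.6875, 88.5625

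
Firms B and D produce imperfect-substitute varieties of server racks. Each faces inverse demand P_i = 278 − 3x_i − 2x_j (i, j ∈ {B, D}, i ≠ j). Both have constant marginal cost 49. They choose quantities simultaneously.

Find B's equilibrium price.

134.875

Firm B's profit: π = x_B(278 − 3x_B − 2x_D) − 49x_B.
∂π/∂x_B = 229 − 6x_B − 2x_D = 0 ⇒ x_B = 229/6 − (1/3)x_D.
The game is symmetric, so in equilibrium x_D = x_B: the reaction function gives (4/3)x_B = 229/6, hence x_B = 28.625.
P_B = 278 − 3·28.625 − 2·28.625 = 134.875.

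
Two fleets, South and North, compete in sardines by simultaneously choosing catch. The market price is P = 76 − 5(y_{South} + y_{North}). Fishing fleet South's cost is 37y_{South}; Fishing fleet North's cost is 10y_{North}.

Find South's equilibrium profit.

Fishing fleet South's profit: π = y_{South}(76 − 5(y_{South} + y_{North})) − 37y_{South}.
∂π/∂y_{South} = 39 − 10y_{South} − 5y_{North} = 0, so y_{South} = 3.9 − 0.5y_{North}.
By the same steps for North: y_{North} = 6.6 − 0.5y_{South}.
Substituting the second reaction function into the first: y_{South} = 3.9 − 0.5(6.6 − 0.5y_{South}), which gives 0.75y_{South} = 0.6 ⇒ y_{South} = 0.8.
Then y_{North} = 6.6 − 0.5·0.8 = 6.2.
Price P = 76 − 5·7 = 41.
South's profit: (41 − 37)·0.8 = 3.2.

3.2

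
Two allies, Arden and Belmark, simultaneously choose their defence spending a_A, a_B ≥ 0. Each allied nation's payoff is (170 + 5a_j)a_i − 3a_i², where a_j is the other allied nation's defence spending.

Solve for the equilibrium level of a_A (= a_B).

Arden's payoff is (170 + 5a_B)a_A − 3a_A².
∂π/∂a_A = 170 + 5a_B − 6a_A = 0, so a_A = 85/3 + (5/6)a_B.
Setting a_A = a_B in the reaction function: a_A = 85/3 + (5/6)a_A, so a_A = (85/3) / (1/6) = 170.

170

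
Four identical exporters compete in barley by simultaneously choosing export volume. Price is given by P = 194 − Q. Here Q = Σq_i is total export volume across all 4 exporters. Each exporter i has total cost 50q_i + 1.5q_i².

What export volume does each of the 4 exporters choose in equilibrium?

A representative exporter's profit is π_i = q_i(194 − Q) − 50q_i − 1.5q_i², with Q = q_i + Σ_{j≠i} q_j.
First-order condition: 144 − 5q_i − Σ_{j≠i} q_j = 0.
With identical exporters, set every q_j = q: then 144 − 5q − 3q = 0, i.e. q = 144/8 = 18.

18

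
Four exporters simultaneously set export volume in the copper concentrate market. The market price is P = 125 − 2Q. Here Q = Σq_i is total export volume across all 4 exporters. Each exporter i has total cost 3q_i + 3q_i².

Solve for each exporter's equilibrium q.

A representative exporter's profit is π_i = q_i(125 − 2Q) − 3q_i − 3q_i², with Q = q_i + Σ_{j≠i} q_j.
First-order condition: 122 − 10q_i − 2Σ_{j≠i} q_j = 0.
With identical exporters, set every q_j = q: then 122 − 10q − 6q = 0, i.e. q = 122/16 = 7.625.

7.625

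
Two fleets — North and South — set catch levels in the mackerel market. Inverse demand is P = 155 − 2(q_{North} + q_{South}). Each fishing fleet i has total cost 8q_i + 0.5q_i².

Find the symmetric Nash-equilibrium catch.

21

Fishing fleet North's profit: π = q_{North}(155 − 2(q_{North} + q_{South})) − 8q_{North} − 0.5q_{North}².
∂π/∂q_{North} = 147 − 5q_{North} − 2q_{South} = 0, so q_{North} = 29.4 − 0.4q_{South}.
Setting q_{North} = q_{South} in the reaction function: q_{North} = 29.4 − 0.4q_{North}, so q_{North} = 29.4 / 1.4 = 21.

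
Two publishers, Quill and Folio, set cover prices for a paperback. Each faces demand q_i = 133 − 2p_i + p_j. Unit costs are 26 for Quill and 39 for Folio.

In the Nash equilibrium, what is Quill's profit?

2797.52

Quill's profit: π = (p_{Quill} − 26)(133 − 2p_{Quill} + p_{Folio}).
∂π/∂p_{Quill} = 185 − 4p_{Quill} + p_{Folio} = 0 ⇒ p_{Quill} = 46.25 + 0.25p_{Folio}.
Similarly p_{Folio} = 52.75 + 0.25p_{Quill}.
Solving the two reaction functions simultaneously: (1 − (0.25)(0.25))p_{Quill} = 46.25 + 0.25·52.75, so 0.9375p_{Quill} = 59.4375 and p_{Quill} = 63.4.
Then p_{Folio} = 52.75 + 0.25·63.4 = 68.6.
q_{Quill} = 133 − 2·63.4 + 68.6 = 74.8.
Profit = (63.4 − 26)·74.8 = 2797.52.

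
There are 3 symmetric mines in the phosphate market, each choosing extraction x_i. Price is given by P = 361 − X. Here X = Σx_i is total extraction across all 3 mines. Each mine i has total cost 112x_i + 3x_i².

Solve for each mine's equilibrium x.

A representative mine's profit is π_i = x_i(361 − X) − 112x_i − 3x_i², with X = x_i + Σ_{j≠i} x_j.
First-order condition: 249 − 8x_i − Σ_{j≠i} x_j = 0.
Imposing symmetry (x_j = x for all j) turns Σ_{j≠i} x_j into 2x, so 249 = 10x and x = 24.9.

24.9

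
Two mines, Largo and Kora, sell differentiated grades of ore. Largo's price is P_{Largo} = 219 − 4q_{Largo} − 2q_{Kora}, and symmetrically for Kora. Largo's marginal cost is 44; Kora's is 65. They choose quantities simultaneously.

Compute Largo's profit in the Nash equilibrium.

1324.96

Mine Largo's profit: π = q_{Largo}(219 − 4q_{Largo} − 2q_{Kora}) − 44q_{Largo}.
∂π/∂q_{Largo} = 175 − 8q_{Largo} − 2q_{Kora} = 0 ⇒ q_{Largo} = 21.875 − 0.25q_{Kora}.
Similarly q_{Kora} = 19.25 − 0.25q_{Largo}.
Plugging q_{Kora} into Largo's best response: q_{Largo} = 21.875 − 0.25(19.25 − 0.25q_{Largo}) ⇒ 0.9375q_{Largo} = 17.0625, so q_{Largo} = 18.2.
Then q_{Kora} = 19.25 − 0.25·18.2 = 14.7.
P_{Largo} = 219 − 4·18.2 − 2·14.7 = 116.8.
Profit = (116.8 − 44)·18.2 = 1324.96.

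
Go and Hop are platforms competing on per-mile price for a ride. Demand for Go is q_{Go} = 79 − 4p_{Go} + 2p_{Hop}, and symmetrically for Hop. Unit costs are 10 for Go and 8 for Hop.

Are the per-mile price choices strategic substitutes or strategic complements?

strategic complements

Go's profit: π = (p_{Go} − 10)(79 − 4p_{Go} + 2p_{Hop}).
∂π/∂p_{Go} = 119 − 8p_{Go} + 2p_{Hop} = 0 ⇒ p_{Go} = 14.875 + 0.25p_{Hop}.
The best-response slope dp_{Go}/dp_{Hop} = 0.25 > 0: the reaction function is upward-sloping, so the choices are strategic complements.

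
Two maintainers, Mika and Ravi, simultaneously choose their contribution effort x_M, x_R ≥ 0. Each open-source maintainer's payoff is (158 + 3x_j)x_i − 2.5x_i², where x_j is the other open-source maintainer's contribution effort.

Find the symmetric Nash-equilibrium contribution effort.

Mika's payoff is (158 + 3x_R)x_M − 2.5x_M².
∂π/∂x_M = 158 + 3x_R − 5x_M = 0, so x_M = 31.6 + 0.6x_R.
By symmetry x_R = x_M; substituting into the reaction function, 0.4x_M = 31.6 and x_M = 79.

79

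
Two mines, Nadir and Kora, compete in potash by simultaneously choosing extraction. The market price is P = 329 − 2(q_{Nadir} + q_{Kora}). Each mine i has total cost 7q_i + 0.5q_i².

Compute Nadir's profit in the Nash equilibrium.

Mine Nadir's profit: π = q_{Nadir}(329 − 2(q_{Nadir} + q_{Kora})) − 7q_{Nadir} − 0.5q_{Nadir}².
∂π/∂q_{Nadir} = 322 − 5q_{Nadir} − 2q_{Kora} = 0, so q_{Nadir} = 64.4 − 0.4q_{Kora}.
The game is symmetric, so in equilibrium q_{Kora} = q_{Nadir}: the reaction function gives 1.4q_{Nadir} = 64.4, hence q_{Nadir} = 46.
Price P = 329 − 2·92 = 145.
Nadir's profit: (145 − 7)·46 − 0.5(46)² = 5290.

5290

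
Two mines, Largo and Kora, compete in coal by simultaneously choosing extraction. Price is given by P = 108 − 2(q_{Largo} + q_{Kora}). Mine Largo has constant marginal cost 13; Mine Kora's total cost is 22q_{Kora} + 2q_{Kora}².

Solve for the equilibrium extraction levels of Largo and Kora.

Mine Largo's profit: π = q_{Largo}(108 − 2(q_{Largo} + q_{Kora})) − 13q_{Largo}.
∂π/∂q_{Largo} = 95 − 4q_{Largo} − 2q_{Kora} = 0, so q_{Largo} = 23.75 − 0.5q_{Kora}.
For Kora: ∂π/∂q_{Kora} = 86 − 8q_{Kora} − 2q_{Largo} = 0 ⇒ q_{Kora} = 10.75 − 0.25q_{Largo}.
Solving the two reaction functions simultaneously: (1 − (−0.5)(−0.25))q_{Largo} = 23.75 − 0.5·10.75, so 0.875q_{Largo} = 18.375 and q_{Largo} = 21.
Then q_{Kora} = 10.75 − 0.25·21 = 5.5.

21, 5.5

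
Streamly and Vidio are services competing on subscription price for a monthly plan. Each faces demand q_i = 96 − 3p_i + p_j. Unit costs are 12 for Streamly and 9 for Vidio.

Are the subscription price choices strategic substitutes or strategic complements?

Streamly's profit: π = (p_{Streamly} − 12)(96 − 3p_{Streamly} + p_{Vidio}).
∂π/∂p_{Streamly} = 132 − 6p_{Streamly} + p_{Vidio} = 0 ⇒ p_{Streamly} = 22 + (1/6)p_{Vidio}.
The best-response slope dp_{Streamly}/dp_{Vidio} = 1/6 > 0: the reaction function is upward-sloping, so the choices are strategic complements.

strategic complements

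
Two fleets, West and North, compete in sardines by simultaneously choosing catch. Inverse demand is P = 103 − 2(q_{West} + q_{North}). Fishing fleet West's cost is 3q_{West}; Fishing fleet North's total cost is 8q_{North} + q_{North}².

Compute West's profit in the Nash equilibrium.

Fishing fleet West's profit: π = q_{West}(103 − 2(q_{West} + q_{North})) − 3q_{West}.
∂π/∂q_{West} = 100 − 4q_{West} − 2q_{North} = 0, so q_{West} = 25 − 0.5q_{North}.
For North: ∂π/∂q_{North} = 95 − 6q_{North} − 2q_{West} = 0 ⇒ q_{North} = 95/6 − (1/3)q_{West}.
Substituting the second reaction function into the first: q_{West} = 25 − 0.5(95/6 − (1/3)q_{West}), which gives (5/6)q_{West} = 205/12 ⇒ q_{West} = 20.5.
Then q_{North} = 95/6 − (1/3)·20.5 = 9.
Price P = 103 − 2·29.5 = 44.
West's profit: (44 − 3)·20.5 = 840.5.

840.5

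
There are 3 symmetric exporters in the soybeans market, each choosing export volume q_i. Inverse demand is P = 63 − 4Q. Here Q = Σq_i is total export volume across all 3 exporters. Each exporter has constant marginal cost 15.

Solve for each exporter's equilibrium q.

A representative exporter's profit is π_i = q_i(63 − 4Q) − 15q_i, with Q = q_i + Σ_{j≠i} q_j.
First-order condition: 48 − 8q_i − 4Σ_{j≠i} q_j = 0.
With identical exporters, set every q_j = q: then 48 − 8q − 8q = 0, i.e. q = 48/16 = 3.

3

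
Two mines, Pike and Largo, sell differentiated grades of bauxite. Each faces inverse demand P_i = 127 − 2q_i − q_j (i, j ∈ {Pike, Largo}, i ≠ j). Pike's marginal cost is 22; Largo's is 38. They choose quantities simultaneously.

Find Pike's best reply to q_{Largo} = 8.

Mine Pike's profit: π = q_{Pike}(127 − 2q_{Pike} − q_{Largo}) − 22q_{Pike}.
∂π/∂q_{Pike} = 105 − 4q_{Pike} − q_{Largo} = 0 ⇒ q_{Pike} = 26.25 − 0.25q_{Largo}.
At q_{Largo} = 8: q_{Pike} = 26.25 − 0.25·8 = 24.25.

24.25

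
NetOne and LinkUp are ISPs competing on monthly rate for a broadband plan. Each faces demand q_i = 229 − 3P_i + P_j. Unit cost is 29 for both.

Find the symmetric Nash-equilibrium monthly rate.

63.2

NetOne's profit: π = (P_{NetOne} − 29)(229 − 3P_{NetOne} + P_{LinkUp}).
∂π/∂P_{NetOne} = 316 − 6P_{NetOne} + P_{LinkUp} = 0 ⇒ P_{NetOne} = 158/3 + (1/6)P_{LinkUp}.
The game is symmetric, so in equilibrium P_{LinkUp} = P_{NetOne}: the reaction function gives (5/6)P_{NetOne} = 158/3, hence P_{NetOne} = 63.2.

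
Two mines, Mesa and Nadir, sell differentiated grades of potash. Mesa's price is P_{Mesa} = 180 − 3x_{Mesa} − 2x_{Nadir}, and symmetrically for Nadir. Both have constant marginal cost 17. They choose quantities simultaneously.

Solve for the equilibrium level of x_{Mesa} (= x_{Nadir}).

20.375

Mine Mesa's profit: π = x_{Mesa}(180 − 3x_{Mesa} − 2x_{Nadir}) − 17x_{Mesa}.
∂π/∂x_{Mesa} = 163 − 6x_{Mesa} − 2x_{Nadir} = 0 ⇒ x_{Mesa} = 163/6 − (1/3)x_{Nadir}.
The game is symmetric, so in equilibrium x_{Nadir} = x_{Mesa}: the reaction function gives (4/3)x_{Mesa} = 163/6, hence x_{Mesa} = 20.375.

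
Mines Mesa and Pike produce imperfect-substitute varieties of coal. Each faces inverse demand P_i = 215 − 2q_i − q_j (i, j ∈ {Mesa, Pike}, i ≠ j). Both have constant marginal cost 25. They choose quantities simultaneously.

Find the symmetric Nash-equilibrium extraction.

Mine Mesa's profit: π = q_{Mesa}(215 − 2q_{Mesa} − q_{Pike}) − 25q_{Mesa}.
∂π/∂q_{Mesa} = 190 − 4q_{Mesa} − q_{Pike} = 0 ⇒ q_{Mesa} = 47.5 − 0.25q_{Pike}.
By symmetry q_{Pike} = q_{Mesa}; substituting into the reaction function, 1.25q_{Mesa} = 47.5 and q_{Mesa} = 38.

38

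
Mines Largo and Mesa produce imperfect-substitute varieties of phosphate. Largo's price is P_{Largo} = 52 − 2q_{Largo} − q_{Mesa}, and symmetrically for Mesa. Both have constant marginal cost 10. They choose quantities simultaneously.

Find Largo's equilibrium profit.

141.12

Mine Largo's profit: π = q_{Largo}(52 − 2q_{Largo} − q_{Mesa}) − 10q_{Largo}.
∂π/∂q_{Largo} = 42 − 4q_{Largo} − q_{Mesa} = 0 ⇒ q_{Largo} = 10.5 − 0.25q_{Mesa}.
The game is symmetric, so in equilibrium q_{Mesa} = q_{Largo}: the reaction function gives 1.25q_{Largo} = 10.5, hence q_{Largo} = 8.4.
P_{Largo} = 52 − 2·8.4 − 8.4 = 26.8.
Profit = (26.8 − 10)·8.4 = 141.12.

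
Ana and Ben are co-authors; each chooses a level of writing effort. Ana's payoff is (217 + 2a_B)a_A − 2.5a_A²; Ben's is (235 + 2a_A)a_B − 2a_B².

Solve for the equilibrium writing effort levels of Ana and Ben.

83.625, 100.5625

Expanding Ana's payoff: 217a_A + 2a_Ba_A − 2.5a_A².
∂π/∂a_A = 217 + 2a_B − 5a_A = 0, so a_A = 43.4 + 0.4a_B.
Likewise for Ben: a_B = 58.75 + 0.5a_A.
Plugging a_B into Ana's best response: a_A = 43.4 + 0.4(58.75 + 0.5a_A) ⇒ 0.8a_A = 66.9, so a_A = 83.625.
Then a_B = 58.75 + 0.5·83.625 = 100.5625.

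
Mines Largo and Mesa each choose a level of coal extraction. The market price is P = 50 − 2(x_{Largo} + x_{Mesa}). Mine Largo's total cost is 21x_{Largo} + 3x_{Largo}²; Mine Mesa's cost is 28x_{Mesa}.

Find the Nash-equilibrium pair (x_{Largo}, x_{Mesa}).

2, 4.5

Mine Largo's profit: π = x_{Largo}(50 − 2(x_{Largo} + x_{Mesa})) − 21x_{Largo} − 3x_{Largo}².
∂π/∂x_{Largo} = 29 − 10x_{Largo} − 2x_{Mesa} = 0, so x_{Largo} = 2.9 − 0.2x_{Mesa}.
For Mesa: ∂π/∂x_{Mesa} = 22 − 4x_{Mesa} − 2x_{Largo} = 0 ⇒ x_{Mesa} = 5.5 − 0.5x_{Largo}.
Solving the two reaction functions simultaneously: (1 − (−0.2)(−0.5))x_{Largo} = 2.9 − 0.2·5.5, so 0.9x_{Largo} = 1.8 and x_{Largo} = 2.
Then x_{Mesa} = 5.5 − 0.5·2 = 4.5.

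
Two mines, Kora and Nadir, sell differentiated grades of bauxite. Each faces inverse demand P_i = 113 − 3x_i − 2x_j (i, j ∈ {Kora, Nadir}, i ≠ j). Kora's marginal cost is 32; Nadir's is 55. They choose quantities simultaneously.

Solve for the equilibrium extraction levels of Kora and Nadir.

Mine Kora's profit: π = x_{Kora}(113 − 3x_{Kora} − 2x_{Nadir}) − 32x_{Kora}.
∂π/∂x_{Kora} = 81 − 6x_{Kora} − 2x_{Nadir} = 0 ⇒ x_{Kora} = 13.5 − (1/3)x_{Nadir}.
Similarly x_{Nadir} = 29/3 − (1/3)x_{Kora}.
Plugging x_{Nadir} into Kora's best response: x_{Kora} = 13.5 − (1/3)(29/3 − (1/3)x_{Kora}) ⇒ (8/9)x_{Kora} = 185/18, so x_{Kora} = 11.5625.
Then x_{Nadir} = 29/3 − (1/3)·11.5625 = 5.8125.

11.5625, 5.8125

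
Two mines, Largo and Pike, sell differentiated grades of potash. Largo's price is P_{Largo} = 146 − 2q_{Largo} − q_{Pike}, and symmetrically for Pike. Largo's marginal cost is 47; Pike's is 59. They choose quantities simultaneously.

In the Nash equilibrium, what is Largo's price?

Mine Largo's profit: π = q_{Largo}(146 − 2q_{Largo} − q_{Pike}) − 47q_{Largo}.
∂π/∂q_{Largo} = 99 − 4q_{Largo} − q_{Pike} = 0 ⇒ q_{Largo} = 24.75 − 0.25q_{Pike}.
Similarly q_{Pike} = 21.75 − 0.25q_{Largo}.
Plugging q_{Pike} into Largo's best response: q_{Largo} = 24.75 − 0.25(21.75 − 0.25q_{Largo}) ⇒ 0.9375q_{Largo} = 19.3125, so q_{Largo} = 20.6.
Then q_{Pike} = 21.75 − 0.25·20.6 = 16.6.
P_{Largo} = 146 − 2·20.6 − 16.6 = 88.2.

88.2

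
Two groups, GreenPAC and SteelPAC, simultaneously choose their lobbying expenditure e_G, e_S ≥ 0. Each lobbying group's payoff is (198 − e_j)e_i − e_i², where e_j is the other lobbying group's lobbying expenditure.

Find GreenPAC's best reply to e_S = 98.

50

GreenPAC's payoff is (198 − e_S)e_G − e_G².
∂π/∂e_G = 198 − e_S − 2e_G = 0, so e_G = 99 − 0.5e_S.
At e_S = 98: e_G = 99 − 0.5·98 = 50.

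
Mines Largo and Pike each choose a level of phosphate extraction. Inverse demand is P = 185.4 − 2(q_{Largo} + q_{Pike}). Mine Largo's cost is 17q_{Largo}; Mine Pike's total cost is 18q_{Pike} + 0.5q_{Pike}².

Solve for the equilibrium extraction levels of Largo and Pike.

Mine Largo's profit: π = q_{Largo}(185.4 − 2(q_{Largo} + q_{Pike})) − 17q_{Largo}.
∂π/∂q_{Largo} = 168.4 − 4q_{Largo} − 2q_{Pike} = 0, so q_{Largo} = 42.1 − 0.5q_{Pike}.
For Pike: ∂π/∂q_{Pike} = 167.4 − 5q_{Pike} − 2q_{Largo} = 0 ⇒ q_{Pike} = 33.48 − 0.4q_{Largo}.
Solving the two reaction functions simultaneously: (1 − (−0.5)(−0.4))q_{Largo} = 42.1 − 0.5·33.48, so 0.8q_{Largo} = 25.36 and q_{Largo} = 31.7.
Then q_{Pike} = 33.48 − 0.4·31.7 = 20.8.

31.7, 20.8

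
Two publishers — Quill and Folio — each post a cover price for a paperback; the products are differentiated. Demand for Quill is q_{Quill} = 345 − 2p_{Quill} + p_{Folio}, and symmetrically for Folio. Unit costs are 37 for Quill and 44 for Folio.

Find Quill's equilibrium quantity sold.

Quill's profit: π = (p_{Quill} − 37)(345 − 2p_{Quill} + p_{Folio}).
∂π/∂p_{Quill} = 419 − 4p_{Quill} + p_{Folio} = 0 ⇒ p_{Quill} = 104.75 + 0.25p_{Folio}.
Similarly p_{Folio} = 108.25 + 0.25p_{Quill}.
Solving the two reaction functions simultaneously: (1 − (0.25)(0.25))p_{Quill} = 104.75 + 0.25·108.25, so 0.9375p_{Quill} = 131.8125 and p_{Quill} = 140.6.
Then p_{Folio} = 108.25 + 0.25·140.6 = 143.4.
q_{Quill} = 345 − 2·140.6 + 143.4 = 207.2.

207.2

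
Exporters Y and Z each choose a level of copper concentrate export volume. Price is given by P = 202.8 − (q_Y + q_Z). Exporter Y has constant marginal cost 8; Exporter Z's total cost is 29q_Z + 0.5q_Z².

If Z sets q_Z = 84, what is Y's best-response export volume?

Exporter Y's profit: π = q_Y(202.8 − (q_Y + q_Z)) − 8q_Y.
∂π/∂q_Y = 194.8 − 2q_Y − q_Z = 0, so q_Y = 97.4 − 0.5q_Z.
At q_Z = 84: q_Y = 97.4 − 0.5·84 = 55.4.

55.4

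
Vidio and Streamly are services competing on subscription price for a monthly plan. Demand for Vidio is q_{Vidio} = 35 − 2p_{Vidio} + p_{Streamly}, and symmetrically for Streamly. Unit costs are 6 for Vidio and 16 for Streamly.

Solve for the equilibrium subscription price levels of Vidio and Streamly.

17, 21

Vidio's profit: π = (p_{Vidio} − 6)(35 − 2p_{Vidio} + p_{Streamly}).
∂π/∂p_{Vidio} = 47 − 4p_{Vidio} + p_{Streamly} = 0 ⇒ p_{Vidio} = 11.75 + 0.25p_{Streamly}.
Similarly p_{Streamly} = 16.75 + 0.25p_{Vidio}.
Plugging p_{Streamly} into Vidio's best response: p_{Vidio} = 11.75 + 0.25(16.75 + 0.25p_{Vidio}) ⇒ 0.9375p_{Vidio} = 15.9375, so p_{Vidio} = 17.
Then p_{Streamly} = 16.75 + 0.25·17 = 21.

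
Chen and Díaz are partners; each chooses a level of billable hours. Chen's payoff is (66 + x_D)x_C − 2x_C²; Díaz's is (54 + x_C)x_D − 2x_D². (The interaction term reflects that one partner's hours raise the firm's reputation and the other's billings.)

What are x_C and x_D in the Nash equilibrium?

Expanding Chen's payoff: 66x_C + x_Dx_C − 2x_C².
∂π/∂x_C = 66 + x_D − 4x_C = 0, so x_C = 16.5 + 0.25x_D.
Likewise for Díaz: x_D = 13.5 + 0.25x_C.
Solving the two reaction functions simultaneously: (1 − (0.25)(0.25))x_C = 16.5 + 0.25·13.5, so 0.9375x_C = 19.875 and x_C = 21.2.
Then x_D = 13.5 + 0.25·21.2 = 18.8.

21.2, 18.8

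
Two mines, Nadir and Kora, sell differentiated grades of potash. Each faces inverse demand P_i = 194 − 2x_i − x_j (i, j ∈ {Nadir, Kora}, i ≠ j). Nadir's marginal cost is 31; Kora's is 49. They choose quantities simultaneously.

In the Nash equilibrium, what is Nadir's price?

Mine Nadir's profit: π = x_{Nadir}(194 − 2x_{Nadir} − x_{Kora}) − 31x_{Nadir}.
∂π/∂x_{Nadir} = 163 − 4x_{Nadir} − x_{Kora} = 0 ⇒ x_{Nadir} = 40.75 − 0.25x_{Kora}.
Similarly x_{Kora} = 36.25 − 0.25x_{Nadir}.
Plugging x_{Kora} into Nadir's best response: x_{Nadir} = 40.75 − 0.25(36.25 − 0.25x_{Nadir}) ⇒ 0.9375x_{Nadir} = 31.6875, so x_{Nadir} = 33.8.
Then x_{Kora} = 36.25 − 0.25·33.8 = 27.8.
P_{Nadir} = 194 − 2·33.8 − 27.8 = 98.6.

98.6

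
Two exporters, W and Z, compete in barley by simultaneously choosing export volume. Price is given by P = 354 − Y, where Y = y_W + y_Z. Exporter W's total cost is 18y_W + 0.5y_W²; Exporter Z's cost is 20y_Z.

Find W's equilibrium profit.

Exporter W's profit: π = y_W(354 − (y_W + y_Z)) − 18y_W − 0.5y_W².
∂π/∂y_W = 336 − 3y_W − y_Z = 0, so y_W = 112 − (1/3)y_Z.
For Z: ∂π/∂y_Z = 334 − 2y_Z − y_W = 0 ⇒ y_Z = 167 − 0.5y_W.
Plugging y_Z into W's best response: y_W = 112 − (1/3)(167 − 0.5y_W) ⇒ (5/6)y_W = 169/3, so y_W = 67.6.
Then y_Z = 167 − 0.5·67.6 = 133.2.
Price P = 354 − 200.8 = 153.2.
W's profit: (153.2 − 18)·67.6 − 0.5(67.6)² = 6854.64.

6854.64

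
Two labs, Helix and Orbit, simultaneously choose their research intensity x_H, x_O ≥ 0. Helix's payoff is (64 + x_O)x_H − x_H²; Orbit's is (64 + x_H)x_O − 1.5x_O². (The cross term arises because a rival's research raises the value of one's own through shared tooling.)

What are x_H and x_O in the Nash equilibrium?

51.2, 38.4

Expanding Helix's payoff: 64x_H + x_Ox_H − x_H².
∂π/∂x_H = 64 + x_O − 2x_H = 0, so x_H = 32 + 0.5x_O.
Likewise for Orbit: x_O = 64/3 + (1/3)x_H.
Solving the two reaction functions simultaneously: (1 − (0.5)(1/3))x_H = 32 + 0.5·(64/3), so (5/6)x_H = 128/3 and x_H = 51.2.
Then x_O = 64/3 + (1/3)·51.2 = 38.4.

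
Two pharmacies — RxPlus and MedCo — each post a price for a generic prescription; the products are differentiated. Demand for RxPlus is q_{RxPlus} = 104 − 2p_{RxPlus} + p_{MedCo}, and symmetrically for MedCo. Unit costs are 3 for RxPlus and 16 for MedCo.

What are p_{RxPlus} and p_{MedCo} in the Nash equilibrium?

38.4, 43.6

RxPlus's profit: π = (p_{RxPlus} − 3)(104 − 2p_{RxPlus} + p_{MedCo}).
∂π/∂p_{RxPlus} = 110 − 4p_{RxPlus} + p_{MedCo} = 0 ⇒ p_{RxPlus} = 27.5 + 0.25p_{MedCo}.
Similarly p_{MedCo} = 34 + 0.25p_{RxPlus}.
Substituting the second reaction function into the first: p_{RxPlus} = 27.5 + 0.25(34 + 0.25p_{RxPlus}), which gives 0.9375p_{RxPlus} = 36 ⇒ p_{RxPlus} = 38.4.
Then p_{MedCo} = 34 + 0.25·38.4 = 43.6.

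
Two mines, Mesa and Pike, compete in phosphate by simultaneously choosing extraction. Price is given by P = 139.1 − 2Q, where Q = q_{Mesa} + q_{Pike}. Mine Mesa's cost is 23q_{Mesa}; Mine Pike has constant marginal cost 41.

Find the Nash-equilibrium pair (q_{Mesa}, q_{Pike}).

Mine Mesa's profit: π = q_{Mesa}(139.1 − 2(q_{Mesa} + q_{Pike})) − 23q_{Mesa}.
∂π/∂q_{Mesa} = 116.1 − 4q_{Mesa} − 2q_{Pike} = 0, so q_{Mesa} = 29.025 − 0.5q_{Pike}.
By the same steps for Pike: q_{Pike} = 24.525 − 0.5q_{Mesa}.
Plugging q_{Pike} into Mesa's best response: q_{Mesa} = 29.025 − 0.5(24.525 − 0.5q_{Mesa}) ⇒ 0.75q_{Mesa} = 16.7625, so q_{Mesa} = 22.35.
Then q_{Pike} = 24.525 − 0.5·22.35 = 13.35.

22.35, 13.35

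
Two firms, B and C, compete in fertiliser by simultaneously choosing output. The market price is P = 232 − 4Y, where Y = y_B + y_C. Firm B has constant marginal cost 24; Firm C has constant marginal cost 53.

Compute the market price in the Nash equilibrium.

Firm B's profit: π = y_B(232 − 4(y_B + y_C)) − 24y_B.
∂π/∂y_B = 208 − 8y_B − 4y_C = 0, so y_B = 26 − 0.5y_C.
By the same steps for C: y_C = 22.375 − 0.5y_B.
Solving the two reaction functions simultaneously: (1 − (−0.5)(−0.5))y_B = 26 − 0.5·22.375, so 0.75y_B = 14.8125 and y_B = 19.75.
Then y_C = 22.375 − 0.5·19.75 = 12.5.
Equilibrium price: P = 232 − 4·32.25 = 103.

103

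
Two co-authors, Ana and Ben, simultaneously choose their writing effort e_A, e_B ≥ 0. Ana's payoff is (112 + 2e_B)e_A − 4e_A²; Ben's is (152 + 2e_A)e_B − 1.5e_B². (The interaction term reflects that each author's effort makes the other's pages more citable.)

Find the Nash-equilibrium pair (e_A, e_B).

32, 72

Expanding Ana's payoff: 112e_A + 2e_Be_A − 4e_A².
∂π/∂e_A = 112 + 2e_B − 8e_A = 0, so e_A = 14 + 0.25e_B.
Likewise for Ben: e_B = 152/3 + (2/3)e_A.
Solving the two reaction functions simultaneously: (1 − (0.25)(2/3))e_A = 14 + 0.25·(152/3), so (5/6)e_A = 80/3 and e_A = 32.
Then e_B = 152/3 + (2/3)·32 = 72.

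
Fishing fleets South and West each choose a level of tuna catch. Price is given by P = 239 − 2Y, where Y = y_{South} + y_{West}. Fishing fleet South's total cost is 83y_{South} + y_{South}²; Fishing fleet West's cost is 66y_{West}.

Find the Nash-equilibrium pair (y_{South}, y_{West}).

13.9, 36.3

Fishing fleet South's profit: π = y_{South}(239 − 2(y_{South} + y_{West})) − 83y_{South} − y_{South}².
∂π/∂y_{South} = 156 − 6y_{South} − 2y_{West} = 0, so y_{South} = 26 − (1/3)y_{West}.
For West: ∂π/∂y_{West} = 173 − 4y_{West} − 2y_{South} = 0 ⇒ y_{West} = 43.25 − 0.5y_{South}.
Solving the two reaction functions simultaneously: (1 − (−1/3)(−0.5))y_{South} = 26 − (1/3)·43.25, so (5/6)y_{South} = 139/12 and y_{South} = 13.9.
Then y_{West} = 43.25 − 0.5·13.9 = 36.3.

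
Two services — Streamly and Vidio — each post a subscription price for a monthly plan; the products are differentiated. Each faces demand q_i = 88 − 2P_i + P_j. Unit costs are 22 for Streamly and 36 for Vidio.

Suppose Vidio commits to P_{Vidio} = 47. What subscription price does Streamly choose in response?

Streamly's profit: π = (P_{Streamly} − 22)(88 − 2P_{Streamly} + P_{Vidio}).
∂π/∂P_{Streamly} = 132 − 4P_{Streamly} + P_{Vidio} = 0 ⇒ P_{Streamly} = 33 + 0.25P_{Vidio}.
At P_{Vidio} = 47: P_{Streamly} = 33 + 0.25·47 = 44.75.

44.75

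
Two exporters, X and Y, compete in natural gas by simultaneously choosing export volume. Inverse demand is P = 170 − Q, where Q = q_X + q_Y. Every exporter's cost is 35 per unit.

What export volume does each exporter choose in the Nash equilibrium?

Exporter X's profit: π = q_X(170 − (q_X + q_Y)) − 35q_X.
∂π/∂q_X = 135 − 2q_X − q_Y = 0, so q_X = 67.5 − 0.5q_Y.
The game is symmetric, so in equilibrium q_Y = q_X: the reaction function gives 1.5q_X = 67.5, hence q_X = 45.

45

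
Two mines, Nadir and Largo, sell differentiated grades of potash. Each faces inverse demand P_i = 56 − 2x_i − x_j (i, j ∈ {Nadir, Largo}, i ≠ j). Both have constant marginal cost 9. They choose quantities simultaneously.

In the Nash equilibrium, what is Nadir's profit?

Mine Nadir's profit: π = x_{Nadir}(56 − 2x_{Nadir} − x_{Largo}) − 9x_{Nadir}.
∂π/∂x_{Nadir} = 47 − 4x_{Nadir} − x_{Largo} = 0 ⇒ x_{Nadir} = 11.75 − 0.25x_{Largo}.
The game is symmetric, so in equilibrium x_{Largo} = x_{Nadir}: the reaction function gives 1.25x_{Nadir} = 11.75, hence x_{Nadir} = 9.4.
P_{Nadir} = 56 − 2·9.4 − 9.4 = 27.8.
Profit = (27.8 − 9)·9.4 = 176.72.

176.72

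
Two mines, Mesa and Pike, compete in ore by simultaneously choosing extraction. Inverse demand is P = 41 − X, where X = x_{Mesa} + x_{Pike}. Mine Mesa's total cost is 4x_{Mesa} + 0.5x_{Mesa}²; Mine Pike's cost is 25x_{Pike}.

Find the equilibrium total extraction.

Mine Mesa's profit: π = x_{Mesa}(41 − (x_{Mesa} + x_{Pike})) − 4x_{Mesa} − 0.5x_{Mesa}².
∂π/∂x_{Mesa} = 37 − 3x_{Mesa} − x_{Pike} = 0, so x_{Mesa} = 37/3 − (1/3)x_{Pike}.
For Pike: ∂π/∂x_{Pike} = 16 − 2x_{Pike} − x_{Mesa} = 0 ⇒ x_{Pike} = 8 − 0.5x_{Mesa}.
Plugging x_{Pike} into Mesa's best response: x_{Mesa} = 37/3 − (1/3)(8 − 0.5x_{Mesa}) ⇒ (5/6)x_{Mesa} = 29/3, so x_{Mesa} = 11.6.
Then x_{Pike} = 8 − 0.5·11.6 = 2.2.
Total extraction: 11.6 + 2.2 = 13.8.

13.8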